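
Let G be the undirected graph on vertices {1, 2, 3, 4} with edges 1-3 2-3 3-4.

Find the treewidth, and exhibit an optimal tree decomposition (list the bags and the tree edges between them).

Each bag holds 2 vertices, so the decomposition has width 1, which upper-bounds the treewidth. Any graph with an edge has treewidth ≥ 1, and G has the edge 2–3. The upper and lower bounds meet at 1, so that is the treewidth.

Treewidth 1.
One such decomposition:
Bags: B1 = {2, 3}  B2 = {3, 4}  B3 = {1, 3}
Tree: B1–B2, B1–B3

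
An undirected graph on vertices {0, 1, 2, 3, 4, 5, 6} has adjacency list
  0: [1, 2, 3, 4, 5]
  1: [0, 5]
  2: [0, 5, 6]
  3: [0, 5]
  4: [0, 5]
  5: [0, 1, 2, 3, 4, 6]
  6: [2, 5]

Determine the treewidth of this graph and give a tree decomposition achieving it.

Each bag holds 3 vertices, so the decomposition has width 2, which upper-bounds the treewidth. For the lower bound, the 3 vertices {0, 1, 5} are pairwise adjacent, and any tree decomposition puts a clique entirely inside one bag — forcing width ≥ 2. Combining the bounds, tw(G) = 2.

Treewidth 2.
One such decomposition:
Bags: B1 = {0, 3, 5}  B2 = {0, 1, 5}  B3 = {0, 4, 5}  B4 = {0, 2, 5}  B5 = {2, 5, 6}
Tree: B1–B2, B1–B3, B1–B4, B4–B5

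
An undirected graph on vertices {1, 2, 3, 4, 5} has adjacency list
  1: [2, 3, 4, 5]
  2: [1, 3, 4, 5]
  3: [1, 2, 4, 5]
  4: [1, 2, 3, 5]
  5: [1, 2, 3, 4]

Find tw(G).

A width-4 tree decomposition is:
Bags: B1 = {1, 2, 3, 4, 5}
Tree: (single bag)
With just one bag of size 5, the width is 5 − 1 = 4, so tw(G) ≤ 4. On the other hand G contains the 5-clique {1, 2, 3, 4, 5}. A clique must lie in a single bag of any decomposition, so no decomposition can have width below 4. Hence tw(G) = 4 exactly.

4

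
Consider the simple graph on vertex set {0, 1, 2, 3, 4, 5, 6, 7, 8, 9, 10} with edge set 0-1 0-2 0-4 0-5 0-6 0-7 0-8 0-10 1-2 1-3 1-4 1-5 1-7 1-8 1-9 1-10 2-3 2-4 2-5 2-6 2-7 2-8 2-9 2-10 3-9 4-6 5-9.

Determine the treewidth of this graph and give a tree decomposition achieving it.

Each bag holds 4 vertices, so the decomposition has width 3, which upper-bounds the treewidth. For the lower bound, the 4 vertices {0, 1, 2, 4} are pairwise adjacent, and any tree decomposition puts a clique entirely inside one bag — forcing width ≥ 3. Therefore the treewidth is 3.

Treewidth 3.
Bags: B1 = {0, 1, 2, 8}  B2 = {0, 1, 2, 4}  B3 = {0, 1, 2, 7}  B4 = {0, 1, 2, 5}  B5 = {1, 2, 5, 9}  B6 = {0, 1, 2, 10}  B7 = {1, 2, 3, 9}  B8 = {0, 2, 4, 6}
Tree: B1–B2, B1–B3, B1–B4, B4–B5, B2–B6, B5–B7, B2–B8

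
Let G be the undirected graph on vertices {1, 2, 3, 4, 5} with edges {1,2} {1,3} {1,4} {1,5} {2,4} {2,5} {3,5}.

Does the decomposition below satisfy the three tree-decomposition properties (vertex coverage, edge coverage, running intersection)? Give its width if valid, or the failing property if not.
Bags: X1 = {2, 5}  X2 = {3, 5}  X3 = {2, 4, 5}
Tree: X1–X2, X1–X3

No — vertex 1 appears in no bag.

A tree decomposition must satisfy three properties: every vertex lies in some bag; for every edge, both endpoints lie together in some bag; and for every vertex, the bags containing it form a connected subtree. Here vertex 1 appears in no bag, so the decomposition is invalid.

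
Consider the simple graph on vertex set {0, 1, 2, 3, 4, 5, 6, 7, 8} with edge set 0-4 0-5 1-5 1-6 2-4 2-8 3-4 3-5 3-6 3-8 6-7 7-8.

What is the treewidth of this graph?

3

A width-3 tree decomposition is:
Bags: B1 = {2, 4, 7, 8}  B2 = {3, 4, 7, 8}  B3 = {3, 4, 6, 7}  B4 = {0, 3, 4, 6}  B5 = {0, 3, 5, 6}  B6 = {0, 1, 5, 6}
Tree: B1–B2, B2–B3, B3–B4, B4–B5, B5–B6
Every bag has size at most 4, so the width is 4 − 1 = 3 and tw(G) ≤ 3. For the lower bound: the 4 vertex sets {2,7,8}, {4}, {3}, {0,1,5,6} are disjoint, each induces a connected subgraph, and every pair is joined by at least one edge of G. Contracting each set to a single vertex therefore yields K_{4} as a minor, and since treewidth is minor-monotone, tw(G) ≥ tw(K_{4}) = 3. Combining the bounds, tw(G) = 3.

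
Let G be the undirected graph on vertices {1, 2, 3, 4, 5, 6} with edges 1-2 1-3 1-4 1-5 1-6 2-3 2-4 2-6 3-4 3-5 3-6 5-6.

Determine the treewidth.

A width-3 tree decomposition is:
Bags: B1 = {1, 3, 5, 6}  B2 = {1, 2, 3, 6}  B3 = {1, 2, 3, 4}
Tree: B1–B2, B2–B3
Every bag has size at most 4, so the width is 4 − 1 = 3 and tw(G) ≤ 3. For the lower bound, the 4 vertices {1, 2, 3, 4} are pairwise adjacent, and any tree decomposition puts a clique entirely inside one bag — forcing width ≥ 3. Hence tw(G) = 3 exactly.

3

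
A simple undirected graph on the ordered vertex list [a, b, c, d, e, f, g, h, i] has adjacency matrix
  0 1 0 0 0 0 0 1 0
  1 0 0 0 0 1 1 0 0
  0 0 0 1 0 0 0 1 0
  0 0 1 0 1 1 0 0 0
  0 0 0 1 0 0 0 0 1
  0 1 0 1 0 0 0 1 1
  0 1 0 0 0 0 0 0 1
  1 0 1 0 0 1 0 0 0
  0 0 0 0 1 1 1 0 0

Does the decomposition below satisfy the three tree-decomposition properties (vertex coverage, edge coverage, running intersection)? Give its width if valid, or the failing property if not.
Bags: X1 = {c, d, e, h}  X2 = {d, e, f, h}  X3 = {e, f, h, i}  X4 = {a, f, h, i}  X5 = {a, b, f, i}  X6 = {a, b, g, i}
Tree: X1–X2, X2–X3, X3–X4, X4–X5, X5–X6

Checking the three conditions: (i) the bags cover all of {a, b, c, d, e, f, g, h, i}; (ii) for each edge, some bag contains both endpoints; (iii) the bags containing any fixed vertex form a subtree. All hold, so the decomposition is valid with width 4 − 1 = 3.

Yes; width 3.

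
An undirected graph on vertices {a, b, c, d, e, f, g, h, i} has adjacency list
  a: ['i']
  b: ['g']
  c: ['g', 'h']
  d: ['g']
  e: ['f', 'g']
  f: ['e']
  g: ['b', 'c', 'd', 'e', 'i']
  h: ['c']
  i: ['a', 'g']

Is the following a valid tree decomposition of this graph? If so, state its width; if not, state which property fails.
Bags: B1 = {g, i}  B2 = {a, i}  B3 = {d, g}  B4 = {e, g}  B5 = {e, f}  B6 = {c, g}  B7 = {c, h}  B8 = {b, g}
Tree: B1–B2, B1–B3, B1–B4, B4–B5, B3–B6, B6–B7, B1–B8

Checking the three conditions: (i) the bags cover all of {a, b, c, d, e, f, g, h, i}; (ii) for each edge, some bag contains both endpoints; (iii) the bags containing any fixed vertex form a subtree. All hold, so the decomposition is valid with width 2 − 1 = 1.

Yes; width 1.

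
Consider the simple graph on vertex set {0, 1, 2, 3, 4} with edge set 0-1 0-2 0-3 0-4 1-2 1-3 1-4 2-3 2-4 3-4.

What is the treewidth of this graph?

4

A width-4 tree decomposition is:
Bags: B1 = {0, 1, 2, 3, 4}
Tree: (single bag)
A single bag containing all 5 vertices is trivially a valid decomposition of width 4. Conversely, {0, 1, 2, 3, 4} is a clique of size 5, and the vertices of any clique must share a bag in every tree decomposition; so some bag has ≥ 5 vertices and tw(G) ≥ 4. Combining the bounds, tw(G) = 4.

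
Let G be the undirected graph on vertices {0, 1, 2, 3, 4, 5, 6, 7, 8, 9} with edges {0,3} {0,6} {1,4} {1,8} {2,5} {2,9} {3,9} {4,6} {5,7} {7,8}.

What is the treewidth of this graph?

2

A width-2 tree decomposition is:
Bags: B1 = {0, 3, 6}  B2 = {3, 6, 9}  B3 = {2, 6, 9}  B4 = {2, 5, 6}  B5 = {5, 6, 7}  B6 = {6, 7, 8}  B7 = {1, 6, 8}  B8 = {1, 4, 6}
Tree: B1–B2, B2–B3, B3–B4, B4–B5, B5–B6, B6–B7, B7–B8
Every bag has size at most 3, so the width is 3 − 1 = 2 and tw(G) ≤ 2. For the lower bound, G contains the cycle 6–0–3–9–2–5–7–8–1–4–6, so G is not a forest; only forests have treewidth ≤ 1, hence tw(G) ≥ 2. Combining the bounds, tw(G) = 2.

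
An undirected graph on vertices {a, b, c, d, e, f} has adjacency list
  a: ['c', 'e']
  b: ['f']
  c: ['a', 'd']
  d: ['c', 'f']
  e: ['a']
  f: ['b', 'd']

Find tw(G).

1

A width-1 tree decomposition is:
Bags: B1 = {a, e}  B2 = {a, c}  B3 = {c, d}  B4 = {d, f}  B5 = {b, f}
Tree: B1–B2, B2–B3, B3–B4, B4–B5
Every bag has size at most 2, so the width is 2 − 1 = 1 and tw(G) ≤ 1. G has an edge, so its treewidth is at least 1. The upper and lower bounds meet at 1, so that is the treewidth.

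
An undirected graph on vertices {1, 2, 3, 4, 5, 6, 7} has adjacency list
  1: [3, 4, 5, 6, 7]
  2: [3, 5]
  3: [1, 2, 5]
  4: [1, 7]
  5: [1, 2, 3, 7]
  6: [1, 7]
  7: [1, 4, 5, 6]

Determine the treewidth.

2

A width-2 tree decomposition is:
Bags: B1 = {2, 3, 5}  B2 = {1, 3, 5}  B3 = {1, 5, 7}  B4 = {1, 6, 7}  B5 = {1, 4, 7}
Tree: B1–B2, B2–B3, B3–B4, B3–B5
The largest bag has 3 vertices, giving width 2; this decomposition certifies tw(G) ≤ 2. Conversely, {1, 3, 5} is a clique of size 3, and the vertices of any clique must share a bag in every tree decomposition; so some bag has ≥ 3 vertices and tw(G) ≥ 2. Hence tw(G) = 2 exactly.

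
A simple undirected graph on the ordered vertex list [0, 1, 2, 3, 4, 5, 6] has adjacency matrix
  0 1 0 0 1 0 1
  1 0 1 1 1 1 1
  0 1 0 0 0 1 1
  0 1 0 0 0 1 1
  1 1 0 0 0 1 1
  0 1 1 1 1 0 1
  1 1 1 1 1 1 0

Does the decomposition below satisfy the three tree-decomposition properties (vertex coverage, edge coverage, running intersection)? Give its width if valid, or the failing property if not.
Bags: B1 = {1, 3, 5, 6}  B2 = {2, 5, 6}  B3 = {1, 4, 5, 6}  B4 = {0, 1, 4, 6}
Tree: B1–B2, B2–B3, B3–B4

A tree decomposition must satisfy three properties: every vertex lies in some bag; for every edge, both endpoints lie together in some bag; and for every vertex, the bags containing it form a connected subtree. Here edge (1,2) lies in no bag, so the decomposition is invalid.

No — edge (1,2) lies in no bag.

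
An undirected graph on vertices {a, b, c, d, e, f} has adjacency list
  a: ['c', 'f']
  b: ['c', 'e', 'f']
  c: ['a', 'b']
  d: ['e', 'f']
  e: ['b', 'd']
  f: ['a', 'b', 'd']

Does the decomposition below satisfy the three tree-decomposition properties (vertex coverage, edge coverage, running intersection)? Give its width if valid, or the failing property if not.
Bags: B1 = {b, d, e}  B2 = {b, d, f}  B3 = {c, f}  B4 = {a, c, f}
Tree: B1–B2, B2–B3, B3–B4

A tree decomposition must satisfy three properties: every vertex lies in some bag; for every edge, both endpoints lie together in some bag; and for every vertex, the bags containing it form a connected subtree. Here edge (b,c) lies in no bag, so the decomposition is invalid.

No — edge (b,c) lies in no bag.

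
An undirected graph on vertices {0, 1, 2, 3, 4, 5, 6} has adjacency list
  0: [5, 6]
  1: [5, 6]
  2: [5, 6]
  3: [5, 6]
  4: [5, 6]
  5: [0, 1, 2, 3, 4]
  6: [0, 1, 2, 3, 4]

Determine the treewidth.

2

A width-2 tree decomposition is:
Bags: B1 = {0, 5, 6}  B2 = {4, 5, 6}  B3 = {1, 5, 6}  B4 = {2, 5, 6}  B5 = {3, 5, 6}
Tree: B1–B2, B2–B3, B3–B4, B4–B5
Each bag holds 3 vertices, so the decomposition has width 2, which upper-bounds the treewidth. Since 5–0–6–4–5 is a cycle in G, G is not acyclic. Forests are exactly the graphs of treewidth ≤ 1, so tw(G) ≥ 2. Combining the bounds, tw(G) = 2.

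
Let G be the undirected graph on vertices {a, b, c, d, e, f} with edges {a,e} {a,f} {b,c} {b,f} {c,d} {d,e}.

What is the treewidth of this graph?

A width-2 tree decomposition is:
Bags: B1 = {a, b, f}  B2 = {a, b, e}  B3 = {b, d, e}  B4 = {b, c, d}
Tree: B1–B2, B2–B3, B3–B4
Every bag has size at most 3, so the width is 3 − 1 = 2 and tw(G) ≤ 2. For the lower bound, G contains the cycle b–f–a–e–d–c–b, so G is not a forest; only forests have treewidth ≤ 1, hence tw(G) ≥ 2. Therefore the treewidth is 2.

2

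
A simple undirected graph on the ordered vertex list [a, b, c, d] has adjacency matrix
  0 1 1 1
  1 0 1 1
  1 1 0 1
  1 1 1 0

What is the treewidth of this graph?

3

A width-3 tree decomposition is:
Bags: B1 = {a, b, c, d}
Tree: (single bag)
A single bag containing all 4 vertices is trivially a valid decomposition of width 3. On the other hand G contains the 4-clique {a, b, c, d}. A clique must lie in a single bag of any decomposition, so no decomposition can have width below 3. The upper and lower bounds meet at 3, so that is the treewidth.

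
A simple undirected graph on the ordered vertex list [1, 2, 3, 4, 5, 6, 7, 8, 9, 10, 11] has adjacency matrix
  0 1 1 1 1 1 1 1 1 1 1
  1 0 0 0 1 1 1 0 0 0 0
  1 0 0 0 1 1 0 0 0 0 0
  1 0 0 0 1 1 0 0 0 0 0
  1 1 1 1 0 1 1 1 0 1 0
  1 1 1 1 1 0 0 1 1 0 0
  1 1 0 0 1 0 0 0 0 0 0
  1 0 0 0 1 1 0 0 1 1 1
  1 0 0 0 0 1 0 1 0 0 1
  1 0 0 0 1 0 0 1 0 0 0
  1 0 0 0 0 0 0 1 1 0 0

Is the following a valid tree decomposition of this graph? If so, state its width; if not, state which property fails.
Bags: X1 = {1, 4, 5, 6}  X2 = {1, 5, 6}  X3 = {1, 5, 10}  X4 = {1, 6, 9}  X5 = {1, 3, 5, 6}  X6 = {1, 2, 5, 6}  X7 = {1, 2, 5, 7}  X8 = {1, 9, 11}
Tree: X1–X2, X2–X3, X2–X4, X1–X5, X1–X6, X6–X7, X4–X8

A tree decomposition must satisfy three properties: every vertex lies in some bag; for every edge, both endpoints lie together in some bag; and for every vertex, the bags containing it form a connected subtree. Here vertex 8 appears in no bag, so the decomposition is invalid.

No — vertex 8 appears in no bag.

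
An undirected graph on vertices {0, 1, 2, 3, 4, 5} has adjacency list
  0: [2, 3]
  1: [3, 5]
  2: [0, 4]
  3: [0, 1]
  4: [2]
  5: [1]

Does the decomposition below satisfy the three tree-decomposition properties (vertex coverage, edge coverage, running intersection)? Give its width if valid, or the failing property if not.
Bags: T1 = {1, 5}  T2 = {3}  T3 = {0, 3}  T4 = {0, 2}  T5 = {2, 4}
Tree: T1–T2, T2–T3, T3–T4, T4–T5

A tree decomposition must satisfy three properties: every vertex lies in some bag; for every edge, both endpoints lie together in some bag; and for every vertex, the bags containing it form a connected subtree. Here edge (1,3) lies in no bag, so the decomposition is invalid.

No — edge (1,3) lies in no bag.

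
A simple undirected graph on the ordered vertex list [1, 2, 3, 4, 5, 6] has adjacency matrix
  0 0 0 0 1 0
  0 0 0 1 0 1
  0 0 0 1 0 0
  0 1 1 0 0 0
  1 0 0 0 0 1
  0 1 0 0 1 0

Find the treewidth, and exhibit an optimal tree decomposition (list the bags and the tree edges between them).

Each bag holds 2 vertices, so the decomposition has width 1, which upper-bounds the treewidth. Since G has at least one edge (e.g. 2–6), it is not an edgeless graph, so tw(G) ≥ 1. The upper and lower bounds meet at 1, so that is the treewidth.

Treewidth 1.
One optimal decomposition is:
Bags: B1 = {2, 6}  B2 = {2, 4}  B3 = {3, 4}  B4 = {5, 6}  B5 = {1, 5}
Tree: B1–B2, B2–B3, B1–B4, B4–B5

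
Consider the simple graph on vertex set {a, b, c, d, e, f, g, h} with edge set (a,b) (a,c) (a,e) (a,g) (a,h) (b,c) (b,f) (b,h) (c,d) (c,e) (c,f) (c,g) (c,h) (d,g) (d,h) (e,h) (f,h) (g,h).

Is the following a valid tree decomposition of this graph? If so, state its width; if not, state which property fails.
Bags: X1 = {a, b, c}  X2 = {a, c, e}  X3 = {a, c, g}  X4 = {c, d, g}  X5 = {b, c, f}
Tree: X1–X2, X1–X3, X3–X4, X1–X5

A tree decomposition must satisfy three properties: every vertex lies in some bag; for every edge, both endpoints lie together in some bag; and for every vertex, the bags containing it form a connected subtree. Here vertex h appears in no bag, so the decomposition is invalid.

No — vertex h appears in no bag.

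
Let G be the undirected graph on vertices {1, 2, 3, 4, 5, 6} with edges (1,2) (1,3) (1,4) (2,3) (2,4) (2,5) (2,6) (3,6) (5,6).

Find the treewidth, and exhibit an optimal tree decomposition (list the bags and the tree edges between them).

Treewidth 2.
One optimal decomposition is:
Bags: B1 = {1, 2, 4}  B2 = {1, 2, 3}  B3 = {2, 3, 6}  B4 = {2, 5, 6}
Tree: B1–B2, B2–B3, B3–B4

Each bag holds 3 vertices, so the decomposition has width 2, which upper-bounds the treewidth. For the lower bound, the 3 vertices {1, 2, 3} are pairwise adjacent, and any tree decomposition puts a clique entirely inside one bag — forcing width ≥ 2. The upper and lower bounds meet at 2, so that is the treewidth.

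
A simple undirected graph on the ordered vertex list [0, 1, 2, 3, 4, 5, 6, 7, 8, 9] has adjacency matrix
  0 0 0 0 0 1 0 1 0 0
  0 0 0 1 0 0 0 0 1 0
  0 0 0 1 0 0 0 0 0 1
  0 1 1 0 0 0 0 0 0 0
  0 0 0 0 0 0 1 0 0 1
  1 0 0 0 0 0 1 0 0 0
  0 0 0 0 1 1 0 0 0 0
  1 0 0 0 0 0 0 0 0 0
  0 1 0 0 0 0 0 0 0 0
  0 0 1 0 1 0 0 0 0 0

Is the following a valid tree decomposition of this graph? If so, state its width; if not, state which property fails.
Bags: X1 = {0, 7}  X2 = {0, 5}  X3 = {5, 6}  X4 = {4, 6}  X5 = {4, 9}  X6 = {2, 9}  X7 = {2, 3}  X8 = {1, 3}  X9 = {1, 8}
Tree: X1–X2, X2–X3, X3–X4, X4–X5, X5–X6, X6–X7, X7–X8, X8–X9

Yes; width 1.

Every vertex of G appears in some bag (union = {0, 1, 2, 3, 4, 5, 6, 7, 8, 9}); every edge is covered by a bag; and for each vertex v the set of bags containing v is connected in the bag tree. The decomposition is therefore valid. The largest bag has 2 vertices, so the width is 1.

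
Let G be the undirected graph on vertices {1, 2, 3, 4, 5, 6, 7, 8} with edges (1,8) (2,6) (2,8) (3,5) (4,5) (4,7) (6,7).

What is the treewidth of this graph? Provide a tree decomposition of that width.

Every bag has size at most 2, so the width is 2 − 1 = 1 and tw(G) ≤ 1. Since G has at least one edge (e.g. 3–5), it is not an edgeless graph, so tw(G) ≥ 1. The upper and lower bounds meet at 1, so that is the treewidth.

Treewidth 1.
One such decomposition:
Bags: B1 = {3, 5}  B2 = {4, 5}  B3 = {4, 7}  B4 = {6, 7}  B5 = {2, 6}  B6 = {2, 8}  B7 = {1, 8}
Tree: B1–B2, B2–B3, B3–B4, B4–B5, B5–B6, B6–B7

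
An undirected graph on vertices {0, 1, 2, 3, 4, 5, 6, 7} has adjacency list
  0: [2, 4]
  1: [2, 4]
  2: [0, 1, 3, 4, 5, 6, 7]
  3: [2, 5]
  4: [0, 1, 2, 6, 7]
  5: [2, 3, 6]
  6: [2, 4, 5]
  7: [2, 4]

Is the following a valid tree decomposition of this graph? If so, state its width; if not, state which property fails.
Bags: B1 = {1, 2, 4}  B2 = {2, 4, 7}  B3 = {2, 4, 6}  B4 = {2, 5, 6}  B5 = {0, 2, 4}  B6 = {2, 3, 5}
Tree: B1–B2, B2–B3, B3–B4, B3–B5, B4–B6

Checking the three conditions: (i) the bags cover all of {0, 1, 2, 3, 4, 5, 6, 7}; (ii) for each edge, some bag contains both endpoints; (iii) the bags containing any fixed vertex form a subtree. All hold, so the decomposition is valid with width 3 − 1 = 2.

Yes; width 2.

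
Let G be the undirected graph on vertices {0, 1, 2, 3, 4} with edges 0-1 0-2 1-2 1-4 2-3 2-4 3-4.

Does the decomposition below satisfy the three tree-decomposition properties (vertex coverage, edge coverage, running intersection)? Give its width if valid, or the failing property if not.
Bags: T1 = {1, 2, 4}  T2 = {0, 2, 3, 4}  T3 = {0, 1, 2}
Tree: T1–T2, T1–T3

A tree decomposition must satisfy three properties: every vertex lies in some bag; for every edge, both endpoints lie together in some bag; and for every vertex, the bags containing it form a connected subtree. Here bags containing vertex 0 are not connected in the tree, so the decomposition is invalid.

No — bags containing vertex 0 are not connected in the tree.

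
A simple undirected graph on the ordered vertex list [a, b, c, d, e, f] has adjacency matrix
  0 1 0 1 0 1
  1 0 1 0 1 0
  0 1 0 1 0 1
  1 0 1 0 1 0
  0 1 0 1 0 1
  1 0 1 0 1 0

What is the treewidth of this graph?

A width-3 tree decomposition is:
Bags: B1 = {b, c, d, f}  B2 = {a, b, d, f}  B3 = {b, d, e, f}
Tree: B1–B2, B2–B3
Every bag has size at most 4, so the width is 4 − 1 = 3 and tw(G) ≤ 3. For the lower bound: the 4 vertex sets {c,d}, {a,b}, {f}, {e} are disjoint, each induces a connected subgraph, and every pair is joined by at least one edge of G. Contracting each set to a single vertex therefore yields K_{4} as a minor, and since treewidth is minor-monotone, tw(G) ≥ tw(K_{4}) = 3. Combining the bounds, tw(G) = 3.

3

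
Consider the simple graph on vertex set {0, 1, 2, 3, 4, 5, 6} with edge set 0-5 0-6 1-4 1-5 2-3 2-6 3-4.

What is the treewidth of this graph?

2

A width-2 tree decomposition is:
Bags: B1 = {1, 4, 5}  B2 = {3, 4, 5}  B3 = {2, 3, 5}  B4 = {2, 5, 6}  B5 = {0, 5, 6}
Tree: B1–B2, B2–B3, B3–B4, B4–B5
Each bag holds 3 vertices, so the decomposition has width 2, which upper-bounds the treewidth. For the lower bound, G contains the cycle 5–1–4–3–2–6–0–5, so G is not a forest; only forests have treewidth ≤ 1, hence tw(G) ≥ 2. Therefore the treewidth is 2.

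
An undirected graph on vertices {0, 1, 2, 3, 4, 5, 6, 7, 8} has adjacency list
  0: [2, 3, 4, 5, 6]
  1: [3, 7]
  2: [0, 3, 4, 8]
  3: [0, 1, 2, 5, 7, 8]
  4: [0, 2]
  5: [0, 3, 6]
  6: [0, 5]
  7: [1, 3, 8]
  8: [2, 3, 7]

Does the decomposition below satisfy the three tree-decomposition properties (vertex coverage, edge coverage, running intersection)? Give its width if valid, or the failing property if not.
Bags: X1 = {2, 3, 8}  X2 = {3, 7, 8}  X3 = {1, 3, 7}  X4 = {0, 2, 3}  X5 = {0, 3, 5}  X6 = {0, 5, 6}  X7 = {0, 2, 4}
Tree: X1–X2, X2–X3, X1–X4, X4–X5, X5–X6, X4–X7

Yes; width 2.

Vertex coverage: the bags together contain {0, 1, 2, 3, 4, 5, 6, 7, 8}, the full vertex set. Edge coverage: each edge of G has both endpoints in at least one bag. Running intersection: for every vertex, the bags containing it form a connected subtree. All three properties hold, so this is a valid tree decomposition of width max|bag| − 1 = 2, and hence tw(G) ≤ 2.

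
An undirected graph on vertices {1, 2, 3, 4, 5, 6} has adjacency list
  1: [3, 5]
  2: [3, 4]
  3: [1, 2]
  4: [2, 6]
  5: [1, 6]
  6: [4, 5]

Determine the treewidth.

2

A width-2 tree decomposition is:
Bags: B1 = {2, 4, 6}  B2 = {2, 3, 6}  B3 = {1, 3, 6}  B4 = {1, 5, 6}
Tree: B1–B2, B2–B3, B3–B4
The largest bag has 3 vertices, giving width 2; this decomposition certifies tw(G) ≤ 2. The edges 6–4–2–3–1–5–6 form a cycle, so G is not a tree and its treewidth is at least 2. Combining the bounds, tw(G) = 2.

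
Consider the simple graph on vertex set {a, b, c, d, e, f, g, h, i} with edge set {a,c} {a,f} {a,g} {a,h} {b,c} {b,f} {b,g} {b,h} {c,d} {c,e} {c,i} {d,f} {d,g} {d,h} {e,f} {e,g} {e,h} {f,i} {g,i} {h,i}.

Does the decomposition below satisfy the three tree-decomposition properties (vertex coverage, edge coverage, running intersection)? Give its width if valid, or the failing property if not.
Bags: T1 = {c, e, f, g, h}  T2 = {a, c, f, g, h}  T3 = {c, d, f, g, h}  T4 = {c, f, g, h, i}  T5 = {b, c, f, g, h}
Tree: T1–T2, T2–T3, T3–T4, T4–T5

Yes; width 4.

Checking the three conditions: (i) the bags cover all of {a, b, c, d, e, f, g, h, i}; (ii) for each edge, some bag contains both endpoints; (iii) the bags containing any fixed vertex form a subtree. All hold, so the decomposition is valid with width 5 − 1 = 4.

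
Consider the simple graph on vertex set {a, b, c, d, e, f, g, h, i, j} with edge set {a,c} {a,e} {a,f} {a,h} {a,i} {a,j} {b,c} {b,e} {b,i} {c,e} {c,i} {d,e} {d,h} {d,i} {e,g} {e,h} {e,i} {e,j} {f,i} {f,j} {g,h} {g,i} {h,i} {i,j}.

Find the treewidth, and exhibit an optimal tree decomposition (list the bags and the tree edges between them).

Each bag holds 4 vertices, so the decomposition has width 3, which upper-bounds the treewidth. Conversely, {a, e, i, j} is a clique of size 4, and the vertices of any clique must share a bag in every tree decomposition; so some bag has ≥ 4 vertices and tw(G) ≥ 3. Combining the bounds, tw(G) = 3.

Treewidth 3.
One optimal decomposition is:
Bags: B1 = {a, e, h, i}  B2 = {a, e, i, j}  B3 = {a, c, e, i}  B4 = {b, c, e, i}  B5 = {e, g, h, i}  B6 = {a, f, i, j}  B7 = {d, e, h, i}
Tree: B1–B2, B1–B3, B3–B4, B1–B5, B2–B6, B5–B7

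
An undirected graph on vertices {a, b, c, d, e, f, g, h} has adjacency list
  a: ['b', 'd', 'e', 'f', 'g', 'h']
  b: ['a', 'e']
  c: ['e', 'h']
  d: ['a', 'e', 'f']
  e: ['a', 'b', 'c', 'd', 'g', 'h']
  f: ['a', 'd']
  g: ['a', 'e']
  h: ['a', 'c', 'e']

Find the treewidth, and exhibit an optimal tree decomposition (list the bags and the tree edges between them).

The largest bag has 3 vertices, giving width 2; this decomposition certifies tw(G) ≤ 2. On the other hand G contains the 3-clique {c, e, h}. A clique must lie in a single bag of any decomposition, so no decomposition can have width below 2. The upper and lower bounds meet at 2, so that is the treewidth.

Treewidth 2.
Bags: B1 = {a, d, e}  B2 = {a, b, e}  B3 = {a, e, g}  B4 = {a, e, h}  B5 = {a, d, f}  B6 = {c, e, h}
Tree: B1–B2, B1–B3, B3–B4, B1–B5, B4–B6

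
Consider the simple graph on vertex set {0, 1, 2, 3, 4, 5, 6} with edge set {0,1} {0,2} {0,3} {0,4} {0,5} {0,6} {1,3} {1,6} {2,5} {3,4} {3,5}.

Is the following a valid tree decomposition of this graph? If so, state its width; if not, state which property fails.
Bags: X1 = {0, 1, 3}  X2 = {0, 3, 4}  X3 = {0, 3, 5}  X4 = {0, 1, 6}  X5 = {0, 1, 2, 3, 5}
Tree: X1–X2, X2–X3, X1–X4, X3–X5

A tree decomposition must satisfy three properties: every vertex lies in some bag; for every edge, both endpoints lie together in some bag; and for every vertex, the bags containing it form a connected subtree. Here bags containing vertex 1 are not connected in the tree, so the decomposition is invalid.

No — bags containing vertex 1 are not connected in the tree.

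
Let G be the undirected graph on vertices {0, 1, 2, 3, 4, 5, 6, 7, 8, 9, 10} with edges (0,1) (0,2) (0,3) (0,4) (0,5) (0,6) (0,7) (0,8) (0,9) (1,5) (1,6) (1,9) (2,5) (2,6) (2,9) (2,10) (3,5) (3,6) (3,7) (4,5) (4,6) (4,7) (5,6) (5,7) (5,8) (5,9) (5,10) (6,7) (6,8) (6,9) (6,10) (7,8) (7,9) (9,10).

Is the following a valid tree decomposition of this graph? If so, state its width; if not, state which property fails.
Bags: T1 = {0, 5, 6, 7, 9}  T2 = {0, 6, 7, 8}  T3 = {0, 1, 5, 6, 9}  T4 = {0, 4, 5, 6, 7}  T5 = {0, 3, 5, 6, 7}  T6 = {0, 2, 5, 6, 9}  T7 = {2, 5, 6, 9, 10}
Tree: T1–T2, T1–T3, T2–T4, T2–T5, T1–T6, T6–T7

No — edge (5,8) lies in no bag.

A tree decomposition must satisfy three properties: every vertex lies in some bag; for every edge, both endpoints lie together in some bag; and for every vertex, the bags containing it form a connected subtree. Here edge (5,8) lies in no bag, so the decomposition is invalid.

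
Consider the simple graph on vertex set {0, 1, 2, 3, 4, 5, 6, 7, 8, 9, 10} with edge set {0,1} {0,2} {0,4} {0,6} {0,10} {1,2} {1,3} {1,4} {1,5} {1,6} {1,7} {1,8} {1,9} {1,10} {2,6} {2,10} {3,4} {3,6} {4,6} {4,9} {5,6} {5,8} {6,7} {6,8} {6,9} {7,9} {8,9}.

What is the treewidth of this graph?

A width-3 tree decomposition is:
Bags: B1 = {1, 4, 6, 9}  B2 = {0, 1, 4, 6}  B3 = {1, 6, 7, 9}  B4 = {0, 1, 2, 6}  B5 = {1, 6, 8, 9}  B6 = {0, 1, 2, 10}  B7 = {1, 3, 4, 6}  B8 = {1, 5, 6, 8}
Tree: B1–B2, B1–B3, B2–B4, B1–B5, B4–B6, B1–B7, B5–B8
Each bag holds 4 vertices, so the decomposition has width 3, which upper-bounds the treewidth. Conversely, {0, 1, 2, 10} is a clique of size 4, and the vertices of any clique must share a bag in every tree decomposition; so some bag has ≥ 4 vertices and tw(G) ≥ 3. Therefore the treewidth is 3.

3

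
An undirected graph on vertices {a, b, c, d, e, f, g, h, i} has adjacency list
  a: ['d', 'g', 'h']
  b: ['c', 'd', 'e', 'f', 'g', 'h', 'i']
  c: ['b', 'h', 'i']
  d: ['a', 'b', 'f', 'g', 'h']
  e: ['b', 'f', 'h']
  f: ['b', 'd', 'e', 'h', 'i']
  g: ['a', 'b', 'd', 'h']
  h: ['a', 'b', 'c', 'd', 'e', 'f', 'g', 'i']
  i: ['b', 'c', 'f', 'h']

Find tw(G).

3

A width-3 tree decomposition is:
Bags: B1 = {b, d, f, h}  B2 = {b, d, g, h}  B3 = {a, d, g, h}  B4 = {b, f, h, i}  B5 = {b, e, f, h}  B6 = {b, c, h, i}
Tree: B1–B2, B2–B3, B1–B4, B1–B5, B4–B6
Every bag has size at most 4, so the width is 4 − 1 = 3 and tw(G) ≤ 3. On the other hand G contains the 4-clique {a, d, g, h}. A clique must lie in a single bag of any decomposition, so no decomposition can have width below 3. Combining the bounds, tw(G) = 3.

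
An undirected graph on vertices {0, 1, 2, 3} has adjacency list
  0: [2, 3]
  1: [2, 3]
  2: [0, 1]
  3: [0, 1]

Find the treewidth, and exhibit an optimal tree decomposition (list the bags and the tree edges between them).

Treewidth 2.
One optimal decomposition is:
Bags: B1 = {0, 1, 3}  B2 = {0, 1, 2}
Tree: B1–B2

Every bag has size at most 3, so the width is 3 − 1 = 2 and tw(G) ≤ 2. The edges 0–3–1–2–0 form a cycle, so G is not a tree and its treewidth is at least 2. Therefore the treewidth is 2.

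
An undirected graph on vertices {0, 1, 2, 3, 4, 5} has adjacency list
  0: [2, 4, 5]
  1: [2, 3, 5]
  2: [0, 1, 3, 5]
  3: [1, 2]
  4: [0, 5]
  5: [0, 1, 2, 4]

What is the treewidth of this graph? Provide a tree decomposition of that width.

The largest bag has 3 vertices, giving width 2; this decomposition certifies tw(G) ≤ 2. For the lower bound, the 3 vertices {0, 2, 5} are pairwise adjacent, and any tree decomposition puts a clique entirely inside one bag — forcing width ≥ 2. Combining the bounds, tw(G) = 2.

Treewidth 2.
One optimal decomposition is:
Bags: B1 = {1, 2, 5}  B2 = {0, 2, 5}  B3 = {0, 4, 5}  B4 = {1, 2, 3}
Tree: B1–B2, B2–B3, B1–B4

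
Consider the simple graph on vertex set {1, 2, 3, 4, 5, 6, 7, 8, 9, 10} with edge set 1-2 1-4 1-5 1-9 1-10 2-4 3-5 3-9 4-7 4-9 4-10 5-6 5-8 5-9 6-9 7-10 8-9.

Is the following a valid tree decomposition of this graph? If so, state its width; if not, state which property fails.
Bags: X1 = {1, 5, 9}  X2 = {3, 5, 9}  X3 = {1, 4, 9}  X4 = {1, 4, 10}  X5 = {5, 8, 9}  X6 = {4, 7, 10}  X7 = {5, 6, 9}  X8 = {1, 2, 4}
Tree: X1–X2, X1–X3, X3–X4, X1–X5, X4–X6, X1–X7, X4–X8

Checking the three conditions: (i) the bags cover all of {1, 2, 3, 4, 5, 6, 7, 8, 9, 10}; (ii) for each edge, some bag contains both endpoints; (iii) the bags containing any fixed vertex form a subtree. All hold, so the decomposition is valid with width 3 − 1 = 2.

Yes; width 2.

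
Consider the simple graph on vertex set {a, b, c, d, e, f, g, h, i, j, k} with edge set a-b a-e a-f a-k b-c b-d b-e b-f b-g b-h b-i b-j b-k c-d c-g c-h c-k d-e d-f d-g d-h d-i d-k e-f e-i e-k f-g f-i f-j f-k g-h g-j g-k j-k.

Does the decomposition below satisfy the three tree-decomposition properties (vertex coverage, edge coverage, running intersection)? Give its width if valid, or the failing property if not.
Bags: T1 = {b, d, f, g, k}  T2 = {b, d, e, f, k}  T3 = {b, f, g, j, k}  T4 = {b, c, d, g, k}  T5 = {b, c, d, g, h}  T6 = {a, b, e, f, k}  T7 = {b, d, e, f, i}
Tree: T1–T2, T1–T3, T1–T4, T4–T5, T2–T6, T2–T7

Checking the three conditions: (i) the bags cover all of {a, b, c, d, e, f, g, h, i, j, k}; (ii) for each edge, some bag contains both endpoints; (iii) the bags containing any fixed vertex form a subtree. All hold, so the decomposition is valid with width 5 − 1 = 4.

Yes; width 4.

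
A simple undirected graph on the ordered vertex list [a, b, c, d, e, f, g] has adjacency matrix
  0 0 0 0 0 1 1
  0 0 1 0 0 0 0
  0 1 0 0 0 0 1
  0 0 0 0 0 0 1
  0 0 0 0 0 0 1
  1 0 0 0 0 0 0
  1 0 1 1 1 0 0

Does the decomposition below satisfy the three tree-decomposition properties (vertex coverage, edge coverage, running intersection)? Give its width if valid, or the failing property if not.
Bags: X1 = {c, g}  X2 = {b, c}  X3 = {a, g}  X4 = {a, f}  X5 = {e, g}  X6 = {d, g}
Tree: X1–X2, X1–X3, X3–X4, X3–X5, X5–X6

Yes; width 1.

Every vertex of G appears in some bag (union = {a, b, c, d, e, f, g}); every edge is covered by a bag; and for each vertex v the set of bags containing v is connected in the bag tree. The decomposition is therefore valid. The largest bag has 2 vertices, so the width is 1.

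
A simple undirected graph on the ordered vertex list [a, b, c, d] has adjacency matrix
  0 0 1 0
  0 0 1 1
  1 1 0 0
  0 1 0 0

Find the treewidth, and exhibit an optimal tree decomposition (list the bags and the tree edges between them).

Treewidth 1.
One such decomposition:
Bags: B1 = {b, c}  B2 = {a, c}  B3 = {b, d}
Tree: B1–B2, B1–B3

Each bag holds 2 vertices, so the decomposition has width 1, which upper-bounds the treewidth. G has an edge, so its treewidth is at least 1. The upper and lower bounds meet at 1, so that is the treewidth.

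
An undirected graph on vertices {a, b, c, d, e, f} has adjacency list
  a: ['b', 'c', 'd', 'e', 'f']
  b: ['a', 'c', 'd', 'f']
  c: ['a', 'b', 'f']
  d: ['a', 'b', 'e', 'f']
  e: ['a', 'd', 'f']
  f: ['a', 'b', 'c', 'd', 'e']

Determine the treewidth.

A width-3 tree decomposition is:
Bags: B1 = {a, b, c, f}  B2 = {a, b, d, f}  B3 = {a, d, e, f}
Tree: B1–B2, B2–B3
Every bag has size at most 4, so the width is 4 − 1 = 3 and tw(G) ≤ 3. For the lower bound, the 4 vertices {a, d, e, f} are pairwise adjacent, and any tree decomposition puts a clique entirely inside one bag — forcing width ≥ 3. Therefore the treewidth is 3.

3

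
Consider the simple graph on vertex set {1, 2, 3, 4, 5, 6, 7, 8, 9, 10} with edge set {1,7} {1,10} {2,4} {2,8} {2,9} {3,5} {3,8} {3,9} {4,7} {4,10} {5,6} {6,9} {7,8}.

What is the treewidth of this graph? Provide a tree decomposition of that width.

The largest bag has 3 vertices, giving width 2; this decomposition certifies tw(G) ≤ 2. For the lower bound, G contains the cycle 1–10–4–7–1, so G is not a forest; only forests have treewidth ≤ 1, hence tw(G) ≥ 2. Combining the bounds, tw(G) = 2.

Treewidth 2.
One such decomposition:
Bags: B1 = {1, 7, 10}  B2 = {4, 7, 10}  B3 = {4, 7, 8}  B4 = {2, 4, 8}  B5 = {2, 3, 8}  B6 = {2, 3, 9}  B7 = {3, 5, 9}  B8 = {5, 6, 9}
Tree: B1–B2, B2–B3, B3–B4, B4–B5, B5–B6, B6–B7, B7–B8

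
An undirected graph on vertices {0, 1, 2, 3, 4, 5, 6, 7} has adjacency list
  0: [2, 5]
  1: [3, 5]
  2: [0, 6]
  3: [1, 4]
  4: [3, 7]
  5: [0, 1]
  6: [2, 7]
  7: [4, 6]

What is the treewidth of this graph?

2

A width-2 tree decomposition is:
Bags: B1 = {0, 2, 6}  B2 = {0, 6, 7}  B3 = {0, 4, 7}  B4 = {0, 3, 4}  B5 = {0, 1, 3}  B6 = {0, 1, 5}
Tree: B1–B2, B2–B3, B3–B4, B4–B5, B5–B6
The largest bag has 3 vertices, giving width 2; this decomposition certifies tw(G) ≤ 2. For the lower bound, G contains the cycle 0–2–6–7–4–3–1–5–0, so G is not a forest; only forests have treewidth ≤ 1, hence tw(G) ≥ 2. The upper and lower bounds meet at 2, so that is the treewidth.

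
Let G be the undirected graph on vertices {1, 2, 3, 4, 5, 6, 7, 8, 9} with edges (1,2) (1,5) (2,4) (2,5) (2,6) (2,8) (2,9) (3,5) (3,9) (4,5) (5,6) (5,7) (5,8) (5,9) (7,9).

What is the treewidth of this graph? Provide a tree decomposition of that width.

Treewidth 2.
One such decomposition:
Bags: B1 = {2, 5, 9}  B2 = {2, 4, 5}  B3 = {1, 2, 5}  B4 = {5, 7, 9}  B5 = {3, 5, 9}  B6 = {2, 5, 6}  B7 = {2, 5, 8}
Tree: B1–B2, B2–B3, B1–B4, B4–B5, B3–B6, B1–B7

The largest bag has 3 vertices, giving width 2; this decomposition certifies tw(G) ≤ 2. On the other hand G contains the 3-clique {1, 2, 5}. A clique must lie in a single bag of any decomposition, so no decomposition can have width below 2. The upper and lower bounds meet at 2, so that is the treewidth.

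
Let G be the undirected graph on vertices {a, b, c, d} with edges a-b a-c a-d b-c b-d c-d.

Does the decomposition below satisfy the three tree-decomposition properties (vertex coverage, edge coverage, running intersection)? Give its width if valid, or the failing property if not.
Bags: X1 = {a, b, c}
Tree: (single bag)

A tree decomposition must satisfy three properties: every vertex lies in some bag; for every edge, both endpoints lie together in some bag; and for every vertex, the bags containing it form a connected subtree. Here vertex d appears in no bag, so the decomposition is invalid.

No — vertex d appears in no bag.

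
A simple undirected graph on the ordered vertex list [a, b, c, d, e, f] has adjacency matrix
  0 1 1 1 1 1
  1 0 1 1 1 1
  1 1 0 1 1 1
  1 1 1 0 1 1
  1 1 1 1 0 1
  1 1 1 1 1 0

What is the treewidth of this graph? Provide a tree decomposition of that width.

With just one bag of size 6, the width is 6 − 1 = 5, so tw(G) ≤ 5. On the other hand G contains the 6-clique {a, b, c, d, e, f}. A clique must lie in a single bag of any decomposition, so no decomposition can have width below 5. Hence tw(G) = 5 exactly.

Treewidth 5.
One optimal decomposition is:
Bags: B1 = {a, b, c, d, e, f}
Tree: (single bag)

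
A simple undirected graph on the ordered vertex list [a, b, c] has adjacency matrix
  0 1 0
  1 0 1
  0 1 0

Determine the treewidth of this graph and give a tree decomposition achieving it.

Treewidth 1.
Bags: B1 = {b, c}  B2 = {a, b}
Tree: B1–B2

Each bag holds 2 vertices, so the decomposition has width 1, which upper-bounds the treewidth. Any graph with an edge has treewidth ≥ 1, and G has the edge b–c. Therefore the treewidth is 1.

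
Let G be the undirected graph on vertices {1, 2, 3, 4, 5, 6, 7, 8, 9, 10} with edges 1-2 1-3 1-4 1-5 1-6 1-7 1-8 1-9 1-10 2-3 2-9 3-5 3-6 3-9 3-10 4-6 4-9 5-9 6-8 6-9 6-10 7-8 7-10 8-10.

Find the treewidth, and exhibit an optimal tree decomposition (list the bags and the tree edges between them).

Treewidth 3.
One optimal decomposition is:
Bags: B1 = {1, 3, 6, 9}  B2 = {1, 3, 6, 10}  B3 = {1, 6, 8, 10}  B4 = {1, 7, 8, 10}  B5 = {1, 2, 3, 9}  B6 = {1, 3, 5, 9}  B7 = {1, 4, 6, 9}
Tree: B1–B2, B2–B3, B3–B4, B1–B5, B1–B6, B1–B7

Each bag holds 4 vertices, so the decomposition has width 3, which upper-bounds the treewidth. For the lower bound, the 4 vertices {1, 6, 8, 10} are pairwise adjacent, and any tree decomposition puts a clique entirely inside one bag — forcing width ≥ 3. The upper and lower bounds meet at 3, so that is the treewidth.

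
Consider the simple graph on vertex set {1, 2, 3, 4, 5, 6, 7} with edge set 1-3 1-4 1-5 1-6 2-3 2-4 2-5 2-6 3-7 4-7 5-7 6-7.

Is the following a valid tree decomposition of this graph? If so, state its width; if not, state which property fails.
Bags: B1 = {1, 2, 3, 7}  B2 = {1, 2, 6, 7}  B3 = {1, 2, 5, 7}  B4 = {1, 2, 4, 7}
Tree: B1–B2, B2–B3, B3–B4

Vertex coverage: the bags together contain {1, 2, 3, 4, 5, 6, 7}, the full vertex set. Edge coverage: each edge of G has both endpoints in at least one bag. Running intersection: for every vertex, the bags containing it form a connected subtree. All three properties hold, so this is a valid tree decomposition of width max|bag| − 1 = 3, and hence tw(G) ≤ 3.

Yes; width 3.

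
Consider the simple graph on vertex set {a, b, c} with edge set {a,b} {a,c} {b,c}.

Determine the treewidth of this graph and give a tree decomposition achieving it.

Treewidth 2.
Bags: B1 = {a, b, c}
Tree: (single bag)

A single bag containing all 3 vertices is trivially a valid decomposition of width 2. Conversely, {a, b, c} is a clique of size 3, and the vertices of any clique must share a bag in every tree decomposition; so some bag has ≥ 3 vertices and tw(G) ≥ 2. Hence tw(G) = 2 exactly.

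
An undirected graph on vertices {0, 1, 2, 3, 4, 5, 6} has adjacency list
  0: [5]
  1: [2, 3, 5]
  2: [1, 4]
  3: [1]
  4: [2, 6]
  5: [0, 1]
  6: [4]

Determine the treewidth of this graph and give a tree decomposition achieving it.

Every bag has size at most 2, so the width is 2 − 1 = 1 and tw(G) ≤ 1. Any graph with an edge has treewidth ≥ 1, and G has the edge 1–5. Hence tw(G) = 1 exactly.

Treewidth 1.
One such decomposition:
Bags: B1 = {1, 5}  B2 = {1, 3}  B3 = {1, 2}  B4 = {0, 5}  B5 = {2, 4}  B6 = {4, 6}
Tree: B1–B2, B2–B3, B1–B4, B3–B5, B5–B6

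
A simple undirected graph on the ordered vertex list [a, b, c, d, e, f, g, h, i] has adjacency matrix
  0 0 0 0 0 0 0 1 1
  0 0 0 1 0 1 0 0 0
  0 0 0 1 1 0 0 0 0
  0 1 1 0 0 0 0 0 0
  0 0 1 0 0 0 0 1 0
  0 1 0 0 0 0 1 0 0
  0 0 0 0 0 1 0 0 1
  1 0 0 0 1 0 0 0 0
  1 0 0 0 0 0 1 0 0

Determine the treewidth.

A width-2 tree decomposition is:
Bags: B1 = {b, d, f}  B2 = {c, d, f}  B3 = {c, e, f}  B4 = {e, f, h}  B5 = {a, f, h}  B6 = {a, f, i}  B7 = {f, g, i}
Tree: B1–B2, B2–B3, B3–B4, B4–B5, B5–B6, B6–B7
The largest bag has 3 vertices, giving width 2; this decomposition certifies tw(G) ≤ 2. For the lower bound, G contains the cycle f–b–d–c–e–h–a–i–g–f, so G is not a forest; only forests have treewidth ≤ 1, hence tw(G) ≥ 2. Hence tw(G) = 2 exactly.

2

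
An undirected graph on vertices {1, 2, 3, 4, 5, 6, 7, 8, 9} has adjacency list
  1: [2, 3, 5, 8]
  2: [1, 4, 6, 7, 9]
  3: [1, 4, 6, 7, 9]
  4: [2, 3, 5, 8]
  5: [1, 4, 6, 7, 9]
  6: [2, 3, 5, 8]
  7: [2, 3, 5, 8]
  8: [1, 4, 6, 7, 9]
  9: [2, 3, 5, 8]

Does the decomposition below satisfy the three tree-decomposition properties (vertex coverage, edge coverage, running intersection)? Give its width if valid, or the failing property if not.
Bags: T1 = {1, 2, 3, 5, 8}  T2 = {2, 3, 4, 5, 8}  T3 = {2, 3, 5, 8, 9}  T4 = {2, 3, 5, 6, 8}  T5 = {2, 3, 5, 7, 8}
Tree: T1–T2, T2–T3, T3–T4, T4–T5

Checking the three conditions: (i) the bags cover all of {1, 2, 3, 4, 5, 6, 7, 8, 9}; (ii) for each edge, some bag contains both endpoints; (iii) the bags containing any fixed vertex form a subtree. All hold, so the decomposition is valid with width 5 − 1 = 4.

Yes; width 4.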